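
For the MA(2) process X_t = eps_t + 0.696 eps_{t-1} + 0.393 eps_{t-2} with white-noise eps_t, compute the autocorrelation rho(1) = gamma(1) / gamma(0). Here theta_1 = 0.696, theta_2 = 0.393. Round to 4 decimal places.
\rho(1) = 0.5916

For an MA(q) process with theta_0 = 1, the autocovariance is
  gamma(k) = sigma^2 * sum_{i=0..q-k} theta_i * theta_{i+k},
and rho(k) = gamma(k) / gamma(0). Sigma^2 cancels.
  numerator   = (1)*(0.696) + (0.696)*(0.393) = 0.969528.
  denominator = (1)^2 + (0.696)^2 + (0.393)^2 = 1.638865.
  rho(1) = 0.969528 / 1.638865 = 0.5916.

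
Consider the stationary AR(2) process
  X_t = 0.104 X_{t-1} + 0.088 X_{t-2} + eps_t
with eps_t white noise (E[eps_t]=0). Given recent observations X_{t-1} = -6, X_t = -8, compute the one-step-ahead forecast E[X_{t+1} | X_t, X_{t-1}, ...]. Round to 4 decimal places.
E[X_{t+1} \mid \mathcal F_t] = -1.3600

For an AR(p) model X_t = c + sum_i phi_i X_{t-i} + eps_t, the
one-step-ahead conditional mean is
  E[X_{t+1} | X_t, ...] = c + sum_i phi_i X_{t+1-i}.
Substitute known values:
  E[X_{t+1} | ...] = (0.104) * (-8) + (0.088) * (-6)
                   = -1.3600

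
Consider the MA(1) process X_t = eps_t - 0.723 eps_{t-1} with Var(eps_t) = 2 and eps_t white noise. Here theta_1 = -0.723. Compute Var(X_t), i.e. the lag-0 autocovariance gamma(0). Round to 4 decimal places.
\gamma(0) = 3.0455

For an MA(q) process X_t = eps_t + sum_i theta_i eps_{t-i} with
Var(eps_t) = sigma^2, the variance is
  gamma(0) = sigma^2 * (1 + sum_i theta_i^2).
  sum_i theta_i^2 = (-0.723)^2 = 0.522729.
  gamma(0) = 2 * (1 + 0.522729) = 2 * 1.522729 = 3.045458, which rounds to 3.0455.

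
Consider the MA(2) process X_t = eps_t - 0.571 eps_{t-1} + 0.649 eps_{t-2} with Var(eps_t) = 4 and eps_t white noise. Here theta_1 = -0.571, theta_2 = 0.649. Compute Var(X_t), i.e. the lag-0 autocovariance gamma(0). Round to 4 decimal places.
\gamma(0) = 6.9890

For an MA(q) process X_t = eps_t + sum_i theta_i eps_{t-i} with
Var(eps_t) = sigma^2, the variance is
  gamma(0) = sigma^2 * (1 + sum_i theta_i^2).
  sum_i theta_i^2 = (-0.571)^2 + (0.649)^2 = 0.326041 + 0.421201 = 0.747242.
  gamma(0) = 4 * (1 + 0.747242) = 4 * 1.747242 = 6.988968, which rounds to 6.9890.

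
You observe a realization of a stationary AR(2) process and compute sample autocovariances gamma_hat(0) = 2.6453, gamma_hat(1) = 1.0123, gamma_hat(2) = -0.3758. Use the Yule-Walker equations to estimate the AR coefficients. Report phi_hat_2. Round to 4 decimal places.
\hat\phi_{2} = -0.3380

The Yule-Walker equations for an AR(p) process read, in matrix form,
  Gamma_p phi = r_p,   with   (Gamma_p)_{ij} = gamma(|i - j|),
                       (r_p)_i = gamma(i),   i,j = 1..p.
Substitute the sample gammas (Toeplitz matrix and right-hand side of size 2):
  Gamma_p = [[2.6453, 1.0123], [1.0123, 2.6453]]
  r_p     = [1.0123, -0.3758]
Written out:
  2.6453 phi_1 + 1.0123 phi_2 = 1.0123
  1.0123 phi_1 + 2.6453 phi_2 = -0.3758
Solve by Cramer's rule:
  det = gamma(0)^2 - gamma(1)^2 = (2.6453)^2 - (1.0123)^2 = 6.99761209 - 1.02475129 = 5.9728608
  phi_hat_1 = [gamma(1) gamma(0) - gamma(1) gamma(2)] / det = [(1.0123)(2.6453) - (1.0123)(-0.3758)] / 5.9728608 = 3.05825953 / 5.9728608 = 0.512
  phi_hat_2 = [gamma(0) gamma(2) - gamma(1)^2] / det = [(2.6453)(-0.3758) - (1.0123)^2] / 5.9728608 = -2.01885503 / 5.9728608 = -0.338
So phi_hat = [0.5120, -0.3380].
Therefore phi_hat_2 = -0.3380.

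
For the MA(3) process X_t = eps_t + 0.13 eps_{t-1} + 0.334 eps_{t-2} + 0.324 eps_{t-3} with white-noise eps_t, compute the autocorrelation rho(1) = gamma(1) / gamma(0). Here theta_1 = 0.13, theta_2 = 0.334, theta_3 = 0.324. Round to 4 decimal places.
\rho(1) = 0.2283

For an MA(q) process with theta_0 = 1, the autocovariance is
  gamma(k) = sigma^2 * sum_{i=0..q-k} theta_i * theta_{i+k},
and rho(k) = gamma(k) / gamma(0). Sigma^2 cancels.
  numerator   = (1)*(0.13) + (0.13)*(0.334) + (0.334)*(0.324) = 0.281636.
  denominator = (1)^2 + (0.13)^2 + (0.334)^2 + (0.324)^2 = 1.233432.
  rho(1) = 0.281636 / 1.233432 = 0.2283.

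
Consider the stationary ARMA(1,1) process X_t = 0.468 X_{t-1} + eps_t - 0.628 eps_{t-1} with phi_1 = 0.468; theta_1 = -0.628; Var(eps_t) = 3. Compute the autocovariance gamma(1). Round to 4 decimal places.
\gamma(1) = -0.4340

Multiply the model equation by X_{t-k} and take expectations. With theta_0 = psi_0 = 1 and psi_j the MA(infinity) weights, this gives
  gamma(k) - sum_i phi_i gamma(k-i) = c_k,
  c_k = sigma^2 * sum_{j=k..q} theta_j psi_{j-k}   (c_k = 0 for k > q),
using gamma(-m) = gamma(m).
psi-weights needed (psi_j = theta_j + sum_i phi_i psi_{j-i}):
  psi_1 = theta_1 + phi_1 = -0.628 + (0.468) = -0.16
Right-hand sides:
  c_0 = sigma^2 (1 + theta_1 psi_1) = 3 * (1 + (-0.628)(-0.16)) = 3 * 1.10048 = 3.30144
  c_1 = sigma^2 theta_1 = 3 * (-0.628) = -1.884
  c_2 = 0
Equations for k = 0 and k = 1 (AR order 1):
  gamma(0) = phi_1 gamma(1) + c_0
  gamma(1) = phi_1 gamma(0) + c_1
Substituting the second into the first: gamma(0) (1 - phi_1^2) = c_0 + phi_1 c_1, so
  gamma(0) = (c_0 + phi_1 c_1) / (1 - phi_1^2) = (3.30144 + (0.468)(-1.884)) / (1 - (0.468)^2) = 2.419728 / 0.780976 = 3.098338.
  gamma(1) = phi_1 gamma(0) + c_1 = (0.468)(3.098338) + (-1.884) = -0.433978.
Therefore gamma(1) = -0.4340 (to 4 decimal places).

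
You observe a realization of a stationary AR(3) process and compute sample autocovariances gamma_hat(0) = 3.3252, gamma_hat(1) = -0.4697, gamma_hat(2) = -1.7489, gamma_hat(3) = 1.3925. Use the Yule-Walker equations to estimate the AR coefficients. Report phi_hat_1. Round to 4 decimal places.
\hat\phi_{1} = -0.0350

The Yule-Walker equations for an AR(p) process read, in matrix form,
  Gamma_p phi = r_p,   with   (Gamma_p)_{ij} = gamma(|i - j|),
                       (r_p)_i = gamma(i),   i,j = 1..p.
Substitute the sample gammas (Toeplitz matrix and right-hand side of size 3):
  Gamma_p = [[3.3252, -0.4697, -1.7489], [-0.4697, 3.3252, -0.4697], [-1.7489, -0.4697, 3.3252]]
  r_p     = [-0.4697, -1.7489, 1.3925]
Written out (R1..R3):
  (R1) 3.3252 phi_1 - 0.4697 phi_2 - 1.7489 phi_3 = -0.4697
  (R2) -0.4697 phi_1 + 3.3252 phi_2 - 0.4697 phi_3 = -1.7489
  (R3) -1.7489 phi_1 - 0.4697 phi_2 + 3.3252 phi_3 = 1.3925
Gaussian elimination:
  R2 <- R2 - (-0.4697/3.3252) R1 = R2 - (-0.141255) R1:  3.258853 phi_2 - 0.71674 phi_3 = -1.815247
  R3 <- R3 - (-1.7489/3.3252) R1 = R3 - (-0.525953) R1:  -0.71674 phi_2 + 2.40536 phi_3 = 1.14546
  R3 <- R3 - (-0.71674/3.258853) R2 = R3 - (-0.219936) R2:  2.247723 phi_3 = 0.746221
Back-substitution:
  phi_hat_3 = 0.746221 / 2.247723 = 0.33199
  phi_hat_2 = (-1.815247 - (-0.71674)(0.33199)) / 3.258853 = -0.484004
  phi_hat_1 = (-0.4697 - (-0.4697)(-0.484004) - (-1.7489)(0.33199)) / 3.3252 = -0.035011
So phi_hat = [-0.0350, -0.4840, 0.3320].
Therefore phi_hat_1 = -0.0350.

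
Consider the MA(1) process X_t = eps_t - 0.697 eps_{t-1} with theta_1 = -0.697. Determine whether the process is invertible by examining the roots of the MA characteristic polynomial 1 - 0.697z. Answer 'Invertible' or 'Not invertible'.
\text{Invertible}

The MA(q) characteristic polynomial is P(z) = 1 - 0.697z.
Invertibility requires all roots to lie outside the unit circle, i.e. |z| > 1 for every root.
This is linear in z: 1 + (-0.697) z = 0  =>  z = -1/(-0.697) = 1.43472,  |z| = 1.43472.
Moduli of all roots: 1.4347.
All moduli strictly greater than 1? Yes.
Verdict: Invertible.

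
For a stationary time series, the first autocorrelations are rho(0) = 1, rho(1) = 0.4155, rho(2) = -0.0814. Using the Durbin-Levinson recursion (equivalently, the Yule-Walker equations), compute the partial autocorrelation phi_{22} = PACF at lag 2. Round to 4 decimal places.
\phi_{22} = -0.3070

The PACF at lag k is phi_{kk}, the last component of the solution
to the Yule-Walker system G_k phi = r_k where
  (G_k)_{ij} = rho(|i - j|), (r_k)_i = rho(i), i,j = 1..k.
Equivalently, Durbin-Levinson gives phi_{kk} iteratively:
  phi_{11} = rho(1)
  phi_{kk} = [rho(k) - sum_{j=1..k-1} phi_{k-1,j} rho(k-j)]
            / [1 - sum_{j=1..k-1} phi_{k-1,j} rho(j)],
  phi_{k,j} = phi_{k-1,j} - phi_{kk} phi_{k-1,k-j},  j = 1..k-1.
Step k = 1:
  phi_11 = rho(1) = 0.4155.
Step k = 2:
  phi_22 = [rho(2) - phi_11 rho(1)] / [1 - phi_11 rho(1)] = [-0.0814 - (0.4155)(0.4155)] / [1 - (0.4155)(0.4155)]
         = -0.25404025 / 0.82735975 = -0.307.
Therefore phi_{22} = -0.3070.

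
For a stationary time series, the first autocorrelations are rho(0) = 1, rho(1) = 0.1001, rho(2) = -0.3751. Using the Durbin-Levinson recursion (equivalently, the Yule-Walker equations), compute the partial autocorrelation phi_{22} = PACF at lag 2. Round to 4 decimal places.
\phi_{22} = -0.3890

The PACF at lag k is phi_{kk}, the last component of the solution
to the Yule-Walker system G_k phi = r_k where
  (G_k)_{ij} = rho(|i - j|), (r_k)_i = rho(i), i,j = 1..k.
Equivalently, Durbin-Levinson gives phi_{kk} iteratively:
  phi_{11} = rho(1)
  phi_{kk} = [rho(k) - sum_{j=1..k-1} phi_{k-1,j} rho(k-j)]
            / [1 - sum_{j=1..k-1} phi_{k-1,j} rho(j)],
  phi_{k,j} = phi_{k-1,j} - phi_{kk} phi_{k-1,k-j},  j = 1..k-1.
Step k = 1:
  phi_11 = rho(1) = 0.1001.
Step k = 2:
  phi_22 = [rho(2) - phi_11 rho(1)] / [1 - phi_11 rho(1)] = [-0.3751 - (0.1001)(0.1001)] / [1 - (0.1001)(0.1001)]
         = -0.38512001 / 0.98997999 = -0.389.
Therefore phi_{22} = -0.3890.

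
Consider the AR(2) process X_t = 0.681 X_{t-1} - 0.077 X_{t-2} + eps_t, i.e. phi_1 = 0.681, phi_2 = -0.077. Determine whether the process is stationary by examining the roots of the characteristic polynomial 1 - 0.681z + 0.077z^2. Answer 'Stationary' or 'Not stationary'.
\text{Stationary}

The AR(p) characteristic polynomial is P(z) = 1 - 0.681z + 0.077z^2.
Stationarity requires all roots to lie outside the unit circle, i.e. |z| > 1 for every root.
Set 1 + (-0.681) z + (0.077) z^2 = 0, i.e. a z^2 + b z + c = 0 with a = 0.077, b = -0.681, c = 1.
Discriminant D = b^2 - 4ac = (-0.681)^2 - 4*(0.077)*1 = 0.463761 - (0.308) = 0.155761.
D >= 0, so the roots are real: z = (-b +/- sqrt(D)) / (2a) = (0.681 +/- 0.394666) / (0.154).
  z_1 = (0.681 + 0.394666) / (0.154) = 6.9848,   |z_1| = 6.9848.
  z_2 = (0.681 - 0.394666) / (0.154) = 1.8593,   |z_2| = 1.8593.
Moduli of all roots: 6.9848, 1.8593.
All moduli strictly greater than 1? Yes.
Verdict: Stationary.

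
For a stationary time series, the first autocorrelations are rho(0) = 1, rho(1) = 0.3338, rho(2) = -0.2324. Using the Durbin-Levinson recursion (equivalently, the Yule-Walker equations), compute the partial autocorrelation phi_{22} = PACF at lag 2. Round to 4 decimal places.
\phi_{22} = -0.3869

The PACF at lag k is phi_{kk}, the last component of the solution
to the Yule-Walker system G_k phi = r_k where
  (G_k)_{ij} = rho(|i - j|), (r_k)_i = rho(i), i,j = 1..k.
Equivalently, Durbin-Levinson gives phi_{kk} iteratively:
  phi_{11} = rho(1)
  phi_{kk} = [rho(k) - sum_{j=1..k-1} phi_{k-1,j} rho(k-j)]
            / [1 - sum_{j=1..k-1} phi_{k-1,j} rho(j)],
  phi_{k,j} = phi_{k-1,j} - phi_{kk} phi_{k-1,k-j},  j = 1..k-1.
Step k = 1:
  phi_11 = rho(1) = 0.3338.
Step k = 2:
  phi_22 = [rho(2) - phi_11 rho(1)] / [1 - phi_11 rho(1)] = [-0.2324 - (0.3338)(0.3338)] / [1 - (0.3338)(0.3338)]
         = -0.34382244 / 0.88857756 = -0.3869.
Therefore phi_{22} = -0.3869.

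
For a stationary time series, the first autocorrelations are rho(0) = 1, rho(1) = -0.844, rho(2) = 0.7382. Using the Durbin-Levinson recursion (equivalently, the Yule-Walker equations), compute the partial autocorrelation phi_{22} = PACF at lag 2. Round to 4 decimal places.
\phi_{22} = 0.0899

The PACF at lag k is phi_{kk}, the last component of the solution
to the Yule-Walker system G_k phi = r_k where
  (G_k)_{ij} = rho(|i - j|), (r_k)_i = rho(i), i,j = 1..k.
Equivalently, Durbin-Levinson gives phi_{kk} iteratively:
  phi_{11} = rho(1)
  phi_{kk} = [rho(k) - sum_{j=1..k-1} phi_{k-1,j} rho(k-j)]
            / [1 - sum_{j=1..k-1} phi_{k-1,j} rho(j)],
  phi_{k,j} = phi_{k-1,j} - phi_{kk} phi_{k-1,k-j},  j = 1..k-1.
Step k = 1:
  phi_11 = rho(1) = -0.844.
Step k = 2:
  phi_22 = [rho(2) - phi_11 rho(1)] / [1 - phi_11 rho(1)] = [0.7382 - (-0.844)(-0.844)] / [1 - (-0.844)(-0.844)]
         = 0.025864 / 0.287664 = 0.0899.
Therefore phi_{22} = 0.0899.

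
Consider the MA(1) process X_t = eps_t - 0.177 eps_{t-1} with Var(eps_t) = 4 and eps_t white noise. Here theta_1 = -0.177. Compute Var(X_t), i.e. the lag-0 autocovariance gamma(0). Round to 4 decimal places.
\gamma(0) = 4.1253

For an MA(q) process X_t = eps_t + sum_i theta_i eps_{t-i} with
Var(eps_t) = sigma^2, the variance is
  gamma(0) = sigma^2 * (1 + sum_i theta_i^2).
  sum_i theta_i^2 = (-0.177)^2 = 0.031329.
  gamma(0) = 4 * (1 + 0.031329) = 4 * 1.031329 = 4.125316, which rounds to 4.1253.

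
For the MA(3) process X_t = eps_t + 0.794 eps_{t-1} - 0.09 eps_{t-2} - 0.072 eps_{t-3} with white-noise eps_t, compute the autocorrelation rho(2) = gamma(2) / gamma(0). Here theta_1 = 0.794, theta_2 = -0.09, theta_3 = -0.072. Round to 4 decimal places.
\rho(2) = -0.0895

For an MA(q) process with theta_0 = 1, the autocovariance is
  gamma(k) = sigma^2 * sum_{i=0..q-k} theta_i * theta_{i+k},
and rho(k) = gamma(k) / gamma(0). Sigma^2 cancels.
  numerator   = (1)*(-0.09) + (0.794)*(-0.072) = -0.147168.
  denominator = (1)^2 + (0.794)^2 + (-0.09)^2 + (-0.072)^2 = 1.64372.
  rho(2) = -0.147168 / 1.64372 = -0.0895.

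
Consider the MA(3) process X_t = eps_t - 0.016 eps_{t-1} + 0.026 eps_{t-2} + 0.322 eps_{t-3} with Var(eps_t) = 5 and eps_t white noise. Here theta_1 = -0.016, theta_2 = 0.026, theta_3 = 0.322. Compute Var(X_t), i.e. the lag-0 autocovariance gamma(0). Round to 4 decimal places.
\gamma(0) = 5.5231

For an MA(q) process X_t = eps_t + sum_i theta_i eps_{t-i} with
Var(eps_t) = sigma^2, the variance is
  gamma(0) = sigma^2 * (1 + sum_i theta_i^2).
  sum_i theta_i^2 = (-0.016)^2 + (0.026)^2 + (0.322)^2 = 0.000256 + 0.000676 + 0.103684 = 0.104616.
  gamma(0) = 5 * (1 + 0.104616) = 5 * 1.104616 = 5.52308, which rounds to 5.5231.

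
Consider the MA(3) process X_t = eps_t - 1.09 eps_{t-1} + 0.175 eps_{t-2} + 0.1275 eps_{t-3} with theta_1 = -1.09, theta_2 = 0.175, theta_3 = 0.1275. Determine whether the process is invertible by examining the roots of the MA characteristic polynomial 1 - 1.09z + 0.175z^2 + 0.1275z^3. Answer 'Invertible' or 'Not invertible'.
\text{Invertible}

The MA(q) characteristic polynomial is P(z) = 1 - 1.09z + 0.175z^2 + 0.1275z^3.
Invertibility requires all roots to lie outside the unit circle, i.e. |z| > 1 for every root.
Degree 3: look for a simple real root z0 first, then factor out (1 - z/z0) and solve the remaining quadratic.
Testing z0 = -4: P(-4) = 1 + (-1.09)(-4) + (0.175)(-4)^2 + (0.1275)(-4)^3
  = 1 + (4.36) + (2.8) + (-8.16) = 0.  So z_0 = -4 is a root, |z_0| = 4.
Divide out the factor (1 + 0.25 z) = (1 - z/z0) (since 1/z0 = -0.25):
  P(z) = (1 + 0.25 z)(1 + (-1.34) z + (0.51) z^2)
  [check: z-coef -1.34 - (-0.25) = -1.09; z^2-coef 0.51 - (-0.25)(-1.34) = 0.175; z^3-coef -(-0.25)(0.51) = 0.1275.]
Remaining roots from the quadratic factor 1 + (-1.34) z + (0.51) z^2:
  Set 1 + (-1.34) z + (0.51) z^2 = 0, i.e. a z^2 + b z + c = 0 with a = 0.51, b = -1.34, c = 1.
  Discriminant D = b^2 - 4ac = (-1.34)^2 - 4*(0.51)*1 = 1.7956 - (2.04) = -0.2444.
  D < 0, so the roots are the complex-conjugate pair z = (-b +/- i sqrt(-D)) / (2a) = 1.3137 +/- 0.4847i.
  For a conjugate pair |z|^2 = z * conj(z) = (product of roots) = c/a = 1/(0.51) = 1.960784, so |z| = sqrt(1.960784) = 1.4003 for both roots.
Moduli of all roots: 4.0000, 1.4003, 1.4003.
All moduli strictly greater than 1? Yes.
Verdict: Invertible.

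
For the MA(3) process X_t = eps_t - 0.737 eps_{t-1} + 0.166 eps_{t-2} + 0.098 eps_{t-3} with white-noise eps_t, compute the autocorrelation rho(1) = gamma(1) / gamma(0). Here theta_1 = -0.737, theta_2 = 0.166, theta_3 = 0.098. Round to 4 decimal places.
\rho(1) = -0.5335

For an MA(q) process with theta_0 = 1, the autocovariance is
  gamma(k) = sigma^2 * sum_{i=0..q-k} theta_i * theta_{i+k},
and rho(k) = gamma(k) / gamma(0). Sigma^2 cancels.
  numerator   = (1)*(-0.737) + (-0.737)*(0.166) + (0.166)*(0.098) = -0.843074.
  denominator = (1)^2 + (-0.737)^2 + (0.166)^2 + (0.098)^2 = 1.580329.
  rho(1) = -0.843074 / 1.580329 = -0.5335.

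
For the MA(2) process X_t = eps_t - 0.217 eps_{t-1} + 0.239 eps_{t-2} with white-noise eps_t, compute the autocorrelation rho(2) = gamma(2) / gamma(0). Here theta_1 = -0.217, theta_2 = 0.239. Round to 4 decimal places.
\rho(2) = 0.2164

For an MA(q) process with theta_0 = 1, the autocovariance is
  gamma(k) = sigma^2 * sum_{i=0..q-k} theta_i * theta_{i+k},
and rho(k) = gamma(k) / gamma(0). Sigma^2 cancels.
  numerator   = (1)*(0.239) = 0.239.
  denominator = (1)^2 + (-0.217)^2 + (0.239)^2 = 1.10421.
  rho(2) = 0.239 / 1.10421 = 0.2164.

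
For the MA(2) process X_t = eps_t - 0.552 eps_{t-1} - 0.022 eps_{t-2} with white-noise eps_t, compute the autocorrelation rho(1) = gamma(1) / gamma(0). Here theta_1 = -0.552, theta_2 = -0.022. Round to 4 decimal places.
\rho(1) = -0.4136

For an MA(q) process with theta_0 = 1, the autocovariance is
  gamma(k) = sigma^2 * sum_{i=0..q-k} theta_i * theta_{i+k},
and rho(k) = gamma(k) / gamma(0). Sigma^2 cancels.
  numerator   = (1)*(-0.552) + (-0.552)*(-0.022) = -0.539856.
  denominator = (1)^2 + (-0.552)^2 + (-0.022)^2 = 1.305188.
  rho(1) = -0.539856 / 1.305188 = -0.4136.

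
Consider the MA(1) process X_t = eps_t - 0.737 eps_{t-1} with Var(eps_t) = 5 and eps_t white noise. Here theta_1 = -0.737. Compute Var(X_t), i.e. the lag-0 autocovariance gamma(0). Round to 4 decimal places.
\gamma(0) = 7.7158

For an MA(q) process X_t = eps_t + sum_i theta_i eps_{t-i} with
Var(eps_t) = sigma^2, the variance is
  gamma(0) = sigma^2 * (1 + sum_i theta_i^2).
  sum_i theta_i^2 = (-0.737)^2 = 0.543169.
  gamma(0) = 5 * (1 + 0.543169) = 5 * 1.543169 = 7.715845, which rounds to 7.7158.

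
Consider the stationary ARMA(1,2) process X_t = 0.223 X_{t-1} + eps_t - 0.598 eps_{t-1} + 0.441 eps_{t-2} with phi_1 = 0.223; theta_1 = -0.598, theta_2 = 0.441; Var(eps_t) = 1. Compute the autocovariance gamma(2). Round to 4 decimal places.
\gamma(2) = 0.3342

Multiply the model equation by X_{t-k} and take expectations. With theta_0 = psi_0 = 1 and psi_j the MA(infinity) weights, this gives
  gamma(k) - sum_i phi_i gamma(k-i) = c_k,
  c_k = sigma^2 * sum_{j=k..q} theta_j psi_{j-k}   (c_k = 0 for k > q),
using gamma(-m) = gamma(m).
psi-weights needed (psi_j = theta_j + sum_i phi_i psi_{j-i}):
  psi_1 = theta_1 + phi_1 = -0.598 + (0.223) = -0.375
  psi_2 = theta_2 + phi_1 psi_1 = 0.441 + (0.223)(-0.375) = 0.357375
Right-hand sides:
  c_0 = sigma^2 (1 + theta_1 psi_1 + theta_2 psi_2) = 1 * (1 + (-0.598)(-0.375) + (0.441)(0.357375)) = 1 * 1.381852 = 1.381852
  c_1 = sigma^2 (theta_1 + theta_2 psi_1) = 1 * (-0.598 + (0.441)(-0.375)) = -0.763375
  c_2 = sigma^2 theta_2 = 1 * (0.441) = 0.441
Equations for k = 0 and k = 1 (AR order 1):
  gamma(0) = phi_1 gamma(1) + c_0
  gamma(1) = phi_1 gamma(0) + c_1
Substituting the second into the first: gamma(0) (1 - phi_1^2) = c_0 + phi_1 c_1, so
  gamma(0) = (c_0 + phi_1 c_1) / (1 - phi_1^2) = (1.381852 + (0.223)(-0.763375)) / (1 - (0.223)^2) = 1.21162 / 0.950271 = 1.275025.
  gamma(1) = phi_1 gamma(0) + c_1 = (0.223)(1.275025) + (-0.763375) = -0.479044.
For k = 2: gamma(2) = phi_1 gamma(1) + c_2
  = (0.223)(-0.479044) + (0.441) = 0.334173.
Therefore gamma(2) = 0.3342 (to 4 decimal places).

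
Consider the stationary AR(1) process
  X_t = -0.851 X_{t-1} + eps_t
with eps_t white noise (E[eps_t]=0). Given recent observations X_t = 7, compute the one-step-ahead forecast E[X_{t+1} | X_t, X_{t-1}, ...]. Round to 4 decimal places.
E[X_{t+1} \mid \mathcal F_t] = -5.9570

For an AR(p) model X_t = c + sum_i phi_i X_{t-i} + eps_t, the
one-step-ahead conditional mean is
  E[X_{t+1} | X_t, ...] = c + sum_i phi_i X_{t+1-i}.
Substitute known values:
  E[X_{t+1} | ...] = (-0.851) * (7)
                   = -5.9570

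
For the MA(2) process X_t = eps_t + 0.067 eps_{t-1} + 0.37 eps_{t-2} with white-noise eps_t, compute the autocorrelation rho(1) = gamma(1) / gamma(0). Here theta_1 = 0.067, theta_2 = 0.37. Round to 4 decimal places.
\rho(1) = 0.0804

For an MA(q) process with theta_0 = 1, the autocovariance is
  gamma(k) = sigma^2 * sum_{i=0..q-k} theta_i * theta_{i+k},
and rho(k) = gamma(k) / gamma(0). Sigma^2 cancels.
  numerator   = (1)*(0.067) + (0.067)*(0.37) = 0.09179.
  denominator = (1)^2 + (0.067)^2 + (0.37)^2 = 1.141389.
  rho(1) = 0.09179 / 1.141389 = 0.0804.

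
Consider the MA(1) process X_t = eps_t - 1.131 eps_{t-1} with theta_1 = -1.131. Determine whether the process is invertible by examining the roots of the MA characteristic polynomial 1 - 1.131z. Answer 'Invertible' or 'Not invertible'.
\text{Not invertible}

The MA(q) characteristic polynomial is P(z) = 1 - 1.131z.
Invertibility requires all roots to lie outside the unit circle, i.e. |z| > 1 for every root.
This is linear in z: 1 + (-1.131) z = 0  =>  z = -1/(-1.131) = 0.884173,  |z| = 0.884173.
Moduli of all roots: 0.8842.
All moduli strictly greater than 1? No.
Verdict: Not invertible.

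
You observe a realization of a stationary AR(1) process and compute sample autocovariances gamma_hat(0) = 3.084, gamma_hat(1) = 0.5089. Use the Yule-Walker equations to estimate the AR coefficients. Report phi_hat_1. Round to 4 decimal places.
\hat\phi_{1} = 0.1650

The Yule-Walker equations for an AR(p) process read, in matrix form,
  Gamma_p phi = r_p,   with   (Gamma_p)_{ij} = gamma(|i - j|),
                       (r_p)_i = gamma(i),   i,j = 1..p.
Substitute the sample gammas (Toeplitz matrix and right-hand side of size 1):
  Gamma_p = [[3.084]]
  r_p     = [0.5089]
With p = 1 this is the single equation gamma(0) phi_1 = gamma(1):
  phi_hat_1 = gamma(1) / gamma(0) = 0.5089 / 3.084 = 0.1650.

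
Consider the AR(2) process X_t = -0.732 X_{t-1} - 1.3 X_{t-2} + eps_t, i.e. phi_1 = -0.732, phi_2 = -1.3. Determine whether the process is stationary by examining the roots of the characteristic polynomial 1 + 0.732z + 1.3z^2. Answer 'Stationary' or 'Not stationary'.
\text{Not stationary}

The AR(p) characteristic polynomial is P(z) = 1 + 0.732z + 1.3z^2.
Stationarity requires all roots to lie outside the unit circle, i.e. |z| > 1 for every root.
Set 1 + (0.732) z + (1.3) z^2 = 0, i.e. a z^2 + b z + c = 0 with a = 1.3, b = 0.732, c = 1.
Discriminant D = b^2 - 4ac = (0.732)^2 - 4*(1.3)*1 = 0.535824 - (5.2) = -4.664176.
D < 0, so the roots are the complex-conjugate pair z = (-b +/- i sqrt(-D)) / (2a) = -0.2815 +/- 0.8306i.
For a conjugate pair |z|^2 = z * conj(z) = (product of roots) = c/a = 1/(1.3) = 0.769231, so |z| = sqrt(0.769231) = 0.8771 for both roots.
Moduli of all roots: 0.8771, 0.8771.
All moduli strictly greater than 1? No.
Verdict: Not stationary.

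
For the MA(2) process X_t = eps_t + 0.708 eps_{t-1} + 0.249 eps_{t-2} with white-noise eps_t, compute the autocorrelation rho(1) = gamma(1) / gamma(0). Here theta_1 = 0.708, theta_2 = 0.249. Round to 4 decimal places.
\rho(1) = 0.5657

For an MA(q) process with theta_0 = 1, the autocovariance is
  gamma(k) = sigma^2 * sum_{i=0..q-k} theta_i * theta_{i+k},
and rho(k) = gamma(k) / gamma(0). Sigma^2 cancels.
  numerator   = (1)*(0.708) + (0.708)*(0.249) = 0.884292.
  denominator = (1)^2 + (0.708)^2 + (0.249)^2 = 1.563265.
  rho(1) = 0.884292 / 1.563265 = 0.5657.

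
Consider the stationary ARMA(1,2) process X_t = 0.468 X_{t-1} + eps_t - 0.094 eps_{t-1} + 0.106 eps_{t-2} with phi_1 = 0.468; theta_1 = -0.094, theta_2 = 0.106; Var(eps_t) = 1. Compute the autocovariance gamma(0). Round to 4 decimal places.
\gamma(0) = 1.2410

Multiply the model equation by X_{t-k} and take expectations. With theta_0 = psi_0 = 1 and psi_j the MA(infinity) weights, this gives
  gamma(k) - sum_i phi_i gamma(k-i) = c_k,
  c_k = sigma^2 * sum_{j=k..q} theta_j psi_{j-k}   (c_k = 0 for k > q),
using gamma(-m) = gamma(m).
psi-weights needed (psi_j = theta_j + sum_i phi_i psi_{j-i}):
  psi_1 = theta_1 + phi_1 = -0.094 + (0.468) = 0.374
  psi_2 = theta_2 + phi_1 psi_1 = 0.106 + (0.468)(0.374) = 0.281032
Right-hand sides:
  c_0 = sigma^2 (1 + theta_1 psi_1 + theta_2 psi_2) = 1 * (1 + (-0.094)(0.374) + (0.106)(0.281032)) = 1 * 0.994633 = 0.994633
  c_1 = sigma^2 (theta_1 + theta_2 psi_1) = 1 * (-0.094 + (0.106)(0.374)) = -0.054356
  c_2 = sigma^2 theta_2 = 1 * (0.106) = 0.106
Equations for k = 0 and k = 1 (AR order 1):
  gamma(0) = phi_1 gamma(1) + c_0
  gamma(1) = phi_1 gamma(0) + c_1
Substituting the second into the first: gamma(0) (1 - phi_1^2) = c_0 + phi_1 c_1, so
  gamma(0) = (c_0 + phi_1 c_1) / (1 - phi_1^2) = (0.994633 + (0.468)(-0.054356)) / (1 - (0.468)^2) = 0.969195 / 0.780976 = 1.241005.
Therefore gamma(0) = 1.2410 (to 4 decimal places).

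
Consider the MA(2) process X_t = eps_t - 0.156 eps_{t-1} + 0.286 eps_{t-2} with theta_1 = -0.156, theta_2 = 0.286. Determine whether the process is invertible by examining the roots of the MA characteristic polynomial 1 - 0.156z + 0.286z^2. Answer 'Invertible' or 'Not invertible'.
\text{Invertible}

The MA(q) characteristic polynomial is P(z) = 1 - 0.156z + 0.286z^2.
Invertibility requires all roots to lie outside the unit circle, i.e. |z| > 1 for every root.
Set 1 + (-0.156) z + (0.286) z^2 = 0, i.e. a z^2 + b z + c = 0 with a = 0.286, b = -0.156, c = 1.
Discriminant D = b^2 - 4ac = (-0.156)^2 - 4*(0.286)*1 = 0.024336 - (1.144) = -1.119664.
D < 0, so the roots are the complex-conjugate pair z = (-b +/- i sqrt(-D)) / (2a) = 0.2727 +/- 1.8499i.
For a conjugate pair |z|^2 = z * conj(z) = (product of roots) = c/a = 1/(0.286) = 3.496503, so |z| = sqrt(3.496503) = 1.8699 for both roots.
Moduli of all roots: 1.8699, 1.8699.
All moduli strictly greater than 1? Yes.
Verdict: Invertible.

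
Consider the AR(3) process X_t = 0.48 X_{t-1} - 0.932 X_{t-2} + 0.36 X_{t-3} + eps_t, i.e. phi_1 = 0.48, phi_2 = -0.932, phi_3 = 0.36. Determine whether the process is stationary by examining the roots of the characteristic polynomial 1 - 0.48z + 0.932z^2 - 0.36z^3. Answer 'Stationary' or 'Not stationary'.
\text{Stationary}

The AR(p) characteristic polynomial is P(z) = 1 - 0.48z + 0.932z^2 - 0.36z^3.
Stationarity requires all roots to lie outside the unit circle, i.e. |z| > 1 for every root.
Degree 3: look for a simple real root z0 first, then factor out (1 - z/z0) and solve the remaining quadratic.
Testing z0 = 2.5: P(2.5) = 1 + (-0.48)(2.5) + (0.932)(2.5)^2 + (-0.36)(2.5)^3
  = 1 + (-1.2) + (5.825) + (-5.625) = 0.  So z_0 = 2.5 is a root, |z_0| = 2.5.
Divide out the factor (1 - 0.4 z) = (1 - z/z0) (since 1/z0 = 0.4):
  P(z) = (1 - 0.4 z)(1 + (-0.08) z + (0.9) z^2)
  [check: z-coef -0.08 - (0.4) = -0.48; z^2-coef 0.9 - (0.4)(-0.08) = 0.932; z^3-coef -(0.4)(0.9) = -0.36.]
Remaining roots from the quadratic factor 1 + (-0.08) z + (0.9) z^2:
  Set 1 + (-0.08) z + (0.9) z^2 = 0, i.e. a z^2 + b z + c = 0 with a = 0.9, b = -0.08, c = 1.
  Discriminant D = b^2 - 4ac = (-0.08)^2 - 4*(0.9)*1 = 0.0064 - (3.6) = -3.5936.
  D < 0, so the roots are the complex-conjugate pair z = (-b +/- i sqrt(-D)) / (2a) = 0.0444 +/- 1.0532i.
  For a conjugate pair |z|^2 = z * conj(z) = (product of roots) = c/a = 1/(0.9) = 1.111111, so |z| = sqrt(1.111111) = 1.0541 for both roots.
Moduli of all roots: 2.5000, 1.0541, 1.0541.
All moduli strictly greater than 1? Yes.
Verdict: Stationary.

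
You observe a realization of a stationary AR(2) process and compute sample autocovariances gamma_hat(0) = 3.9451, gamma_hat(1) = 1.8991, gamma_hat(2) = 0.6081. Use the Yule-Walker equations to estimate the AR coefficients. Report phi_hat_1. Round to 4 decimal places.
\hat\phi_{1} = 0.5300

The Yule-Walker equations for an AR(p) process read, in matrix form,
  Gamma_p phi = r_p,   with   (Gamma_p)_{ij} = gamma(|i - j|),
                       (r_p)_i = gamma(i),   i,j = 1..p.
Substitute the sample gammas (Toeplitz matrix and right-hand side of size 2):
  Gamma_p = [[3.9451, 1.8991], [1.8991, 3.9451]]
  r_p     = [1.8991, 0.6081]
Written out:
  3.9451 phi_1 + 1.8991 phi_2 = 1.8991
  1.8991 phi_1 + 3.9451 phi_2 = 0.6081
Solve by Cramer's rule:
  det = gamma(0)^2 - gamma(1)^2 = (3.9451)^2 - (1.8991)^2 = 15.56381401 - 3.60658081 = 11.9572332
  phi_hat_1 = [gamma(1) gamma(0) - gamma(1) gamma(2)] / det = [(1.8991)(3.9451) - (1.8991)(0.6081)] / 11.9572332 = 6.3372967 / 11.9572332 = 0.53
  phi_hat_2 = [gamma(0) gamma(2) - gamma(1)^2] / det = [(3.9451)(0.6081) - (1.8991)^2] / 11.9572332 = -1.2075655 / 11.9572332 = -0.101
So phi_hat = [0.5300, -0.1010].
Therefore phi_hat_1 = 0.5300.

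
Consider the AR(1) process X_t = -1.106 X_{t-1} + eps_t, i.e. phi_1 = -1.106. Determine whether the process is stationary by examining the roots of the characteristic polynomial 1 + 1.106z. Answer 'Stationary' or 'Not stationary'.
\text{Not stationary}

The AR(p) characteristic polynomial is P(z) = 1 + 1.106z.
Stationarity requires all roots to lie outside the unit circle, i.e. |z| > 1 for every root.
This is linear in z: 1 + (1.106) z = 0  =>  z = -1/(1.106) = -0.904159,  |z| = 0.904159.
Moduli of all roots: 0.9042.
All moduli strictly greater than 1? No.
Verdict: Not stationary.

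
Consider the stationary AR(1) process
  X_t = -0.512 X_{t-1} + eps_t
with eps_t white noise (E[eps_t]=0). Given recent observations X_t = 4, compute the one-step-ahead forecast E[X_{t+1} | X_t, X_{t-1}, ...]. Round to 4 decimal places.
E[X_{t+1} \mid \mathcal F_t] = -2.0480

For an AR(p) model X_t = c + sum_i phi_i X_{t-i} + eps_t, the
one-step-ahead conditional mean is
  E[X_{t+1} | X_t, ...] = c + sum_i phi_i X_{t+1-i}.
Substitute known values:
  E[X_{t+1} | ...] = (-0.512) * (4)
                   = -2.0480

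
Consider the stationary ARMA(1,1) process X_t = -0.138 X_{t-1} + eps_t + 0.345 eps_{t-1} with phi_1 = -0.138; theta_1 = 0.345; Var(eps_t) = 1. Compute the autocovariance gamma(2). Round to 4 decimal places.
\gamma(2) = -0.0277

Multiply the model equation by X_{t-k} and take expectations. With theta_0 = psi_0 = 1 and psi_j the MA(infinity) weights, this gives
  gamma(k) - sum_i phi_i gamma(k-i) = c_k,
  c_k = sigma^2 * sum_{j=k..q} theta_j psi_{j-k}   (c_k = 0 for k > q),
using gamma(-m) = gamma(m).
psi-weights needed (psi_j = theta_j + sum_i phi_i psi_{j-i}):
  psi_1 = theta_1 + phi_1 = 0.345 + (-0.138) = 0.207
Right-hand sides:
  c_0 = sigma^2 (1 + theta_1 psi_1) = 1 * (1 + (0.345)(0.207)) = 1 * 1.071415 = 1.071415
  c_1 = sigma^2 theta_1 = 1 * (0.345) = 0.345
  c_2 = 0
Equations for k = 0 and k = 1 (AR order 1):
  gamma(0) = phi_1 gamma(1) + c_0
  gamma(1) = phi_1 gamma(0) + c_1
Substituting the second into the first: gamma(0) (1 - phi_1^2) = c_0 + phi_1 c_1, so
  gamma(0) = (c_0 + phi_1 c_1) / (1 - phi_1^2) = (1.071415 + (-0.138)(0.345)) / (1 - (-0.138)^2) = 1.023805 / 0.980956 = 1.043681.
  gamma(1) = phi_1 gamma(0) + c_1 = (-0.138)(1.043681) + (0.345) = 0.200972.
For k = 2 (> q): gamma(2) = phi_1 gamma(1) = (-0.138)(0.200972) = -0.027734.
Therefore gamma(2) = -0.0277 (to 4 decimal places).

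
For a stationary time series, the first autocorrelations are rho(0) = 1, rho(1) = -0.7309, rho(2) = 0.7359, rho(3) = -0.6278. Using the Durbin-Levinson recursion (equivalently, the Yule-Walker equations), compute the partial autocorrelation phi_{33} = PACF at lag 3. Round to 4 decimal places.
\phi_{33} = -0.0168

The PACF at lag k is phi_{kk}, the last component of the solution
to the Yule-Walker system G_k phi = r_k where
  (G_k)_{ij} = rho(|i - j|), (r_k)_i = rho(i), i,j = 1..k.
Equivalently, Durbin-Levinson gives phi_{kk} iteratively:
  phi_{11} = rho(1)
  phi_{kk} = [rho(k) - sum_{j=1..k-1} phi_{k-1,j} rho(k-j)]
            / [1 - sum_{j=1..k-1} phi_{k-1,j} rho(j)],
  phi_{k,j} = phi_{k-1,j} - phi_{kk} phi_{k-1,k-j},  j = 1..k-1.
Step k = 1:
  phi_11 = rho(1) = -0.7309.
Step k = 2:
  phi_22 = [rho(2) - phi_11 rho(1)] / [1 - phi_11 rho(1)] = [0.7359 - (-0.7309)(-0.7309)] / [1 - (-0.7309)(-0.7309)]
         = 0.20168519 / 0.46578519 = 0.433.
  Update: phi_21 = phi_11 - phi_22 phi_11 = -0.7309 - (0.433)(-0.7309) = -0.41442.
Step k = 3:
  phi_33 = [rho(3) - phi_21 rho(2) - phi_22 rho(1)] / [1 - phi_21 rho(1) - phi_22 rho(2)]
    numerator   = -0.6278 - (-0.41442)(0.7359) - (0.433)(-0.7309) = -0.00634832
    denominator = 1 - (-0.41442)(-0.7309) - (0.433)(0.7359) = 0.37845541
  phi_33 = -0.00634832 / 0.37845541 = -0.0168.
Therefore phi_{33} = -0.0168.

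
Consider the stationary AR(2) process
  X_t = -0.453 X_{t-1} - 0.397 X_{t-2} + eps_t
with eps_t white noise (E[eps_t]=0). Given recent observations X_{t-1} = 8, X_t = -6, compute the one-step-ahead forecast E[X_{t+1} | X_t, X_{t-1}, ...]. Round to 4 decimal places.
E[X_{t+1} \mid \mathcal F_t] = -0.4580

For an AR(p) model X_t = c + sum_i phi_i X_{t-i} + eps_t, the
one-step-ahead conditional mean is
  E[X_{t+1} | X_t, ...] = c + sum_i phi_i X_{t+1-i}.
Substitute known values:
  E[X_{t+1} | ...] = (-0.453) * (-6) + (-0.397) * (8)
                   = -0.4580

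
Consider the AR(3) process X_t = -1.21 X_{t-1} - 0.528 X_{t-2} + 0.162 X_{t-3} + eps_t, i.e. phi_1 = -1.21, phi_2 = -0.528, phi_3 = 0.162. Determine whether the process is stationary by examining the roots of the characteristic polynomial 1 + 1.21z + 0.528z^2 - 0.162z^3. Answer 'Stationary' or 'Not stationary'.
\text{Stationary}

The AR(p) characteristic polynomial is P(z) = 1 + 1.21z + 0.528z^2 - 0.162z^3.
Stationarity requires all roots to lie outside the unit circle, i.e. |z| > 1 for every root.
Degree 3: look for a simple real root z0 first, then factor out (1 - z/z0) and solve the remaining quadratic.
Testing z0 = 5: P(5) = 1 + (1.21)(5) + (0.528)(5)^2 + (-0.162)(5)^3
  = 1 + (6.05) + (13.2) + (-20.25) = 0.  So z_0 = 5 is a root, |z_0| = 5.
Divide out the factor (1 - 0.2 z) = (1 - z/z0) (since 1/z0 = 0.2):
  P(z) = (1 - 0.2 z)(1 + (1.41) z + (0.81) z^2)
  [check: z-coef 1.41 - (0.2) = 1.21; z^2-coef 0.81 - (0.2)(1.41) = 0.528; z^3-coef -(0.2)(0.81) = -0.162.]
Remaining roots from the quadratic factor 1 + (1.41) z + (0.81) z^2:
  Set 1 + (1.41) z + (0.81) z^2 = 0, i.e. a z^2 + b z + c = 0 with a = 0.81, b = 1.41, c = 1.
  Discriminant D = b^2 - 4ac = (1.41)^2 - 4*(0.81)*1 = 1.9881 - (3.24) = -1.2519.
  D < 0, so the roots are the complex-conjugate pair z = (-b +/- i sqrt(-D)) / (2a) = -0.8704 +/- 0.6907i.
  For a conjugate pair |z|^2 = z * conj(z) = (product of roots) = c/a = 1/(0.81) = 1.234568, so |z| = sqrt(1.234568) = 1.1111 for both roots.
Moduli of all roots: 5.0000, 1.1111, 1.1111.
All moduli strictly greater than 1? Yes.
Verdict: Stationary.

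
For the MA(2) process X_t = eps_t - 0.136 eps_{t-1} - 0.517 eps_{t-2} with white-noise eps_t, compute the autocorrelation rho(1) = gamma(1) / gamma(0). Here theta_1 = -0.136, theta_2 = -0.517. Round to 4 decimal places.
\rho(1) = -0.0511

For an MA(q) process with theta_0 = 1, the autocovariance is
  gamma(k) = sigma^2 * sum_{i=0..q-k} theta_i * theta_{i+k},
and rho(k) = gamma(k) / gamma(0). Sigma^2 cancels.
  numerator   = (1)*(-0.136) + (-0.136)*(-0.517) = -0.065688.
  denominator = (1)^2 + (-0.136)^2 + (-0.517)^2 = 1.285785.
  rho(1) = -0.065688 / 1.285785 = -0.0511.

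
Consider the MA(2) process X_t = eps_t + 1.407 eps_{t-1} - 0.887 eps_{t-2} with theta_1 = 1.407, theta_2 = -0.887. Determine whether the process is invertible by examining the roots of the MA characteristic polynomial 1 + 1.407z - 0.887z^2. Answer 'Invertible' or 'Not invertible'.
\text{Not invertible}

The MA(q) characteristic polynomial is P(z) = 1 + 1.407z - 0.887z^2.
Invertibility requires all roots to lie outside the unit circle, i.e. |z| > 1 for every root.
Set 1 + (1.407) z + (-0.887) z^2 = 0, i.e. a z^2 + b z + c = 0 with a = -0.887, b = 1.407, c = 1.
Discriminant D = b^2 - 4ac = (1.407)^2 - 4*(-0.887)*1 = 1.979649 - (-3.548) = 5.527649.
D >= 0, so the roots are real: z = (-b +/- sqrt(D)) / (2a) = (-1.407 +/- 2.351095) / (-1.774).
  z_1 = (-1.407 + 2.351095) / (-1.774) = -0.5322,   |z_1| = 0.5322.
  z_2 = (-1.407 - 2.351095) / (-1.774) = 2.1184,   |z_2| = 2.1184.
Moduli of all roots: 0.5322, 2.1184.
All moduli strictly greater than 1? No.
Verdict: Not invertible.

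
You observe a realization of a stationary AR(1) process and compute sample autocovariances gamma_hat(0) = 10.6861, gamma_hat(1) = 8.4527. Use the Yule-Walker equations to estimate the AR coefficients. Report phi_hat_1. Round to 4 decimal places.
\hat\phi_{1} = 0.7910

The Yule-Walker equations for an AR(p) process read, in matrix form,
  Gamma_p phi = r_p,   with   (Gamma_p)_{ij} = gamma(|i - j|),
                       (r_p)_i = gamma(i),   i,j = 1..p.
Substitute the sample gammas (Toeplitz matrix and right-hand side of size 1):
  Gamma_p = [[10.6861]]
  r_p     = [8.4527]
With p = 1 this is the single equation gamma(0) phi_1 = gamma(1):
  phi_hat_1 = gamma(1) / gamma(0) = 8.4527 / 10.6861 = 0.7910.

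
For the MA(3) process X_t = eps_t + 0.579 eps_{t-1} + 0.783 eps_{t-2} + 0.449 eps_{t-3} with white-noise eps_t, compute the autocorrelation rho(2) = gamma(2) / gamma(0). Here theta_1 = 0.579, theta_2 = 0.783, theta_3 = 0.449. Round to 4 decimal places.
\rho(2) = 0.4851

For an MA(q) process with theta_0 = 1, the autocovariance is
  gamma(k) = sigma^2 * sum_{i=0..q-k} theta_i * theta_{i+k},
and rho(k) = gamma(k) / gamma(0). Sigma^2 cancels.
  numerator   = (1)*(0.783) + (0.579)*(0.449) = 1.042971.
  denominator = (1)^2 + (0.579)^2 + (0.783)^2 + (0.449)^2 = 2.149931.
  rho(2) = 1.042971 / 2.149931 = 0.4851.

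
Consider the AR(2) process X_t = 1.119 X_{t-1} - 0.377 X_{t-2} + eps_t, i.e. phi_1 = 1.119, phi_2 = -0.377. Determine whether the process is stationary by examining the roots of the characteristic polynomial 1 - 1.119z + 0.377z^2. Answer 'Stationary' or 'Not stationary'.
\text{Stationary}

The AR(p) characteristic polynomial is P(z) = 1 - 1.119z + 0.377z^2.
Stationarity requires all roots to lie outside the unit circle, i.e. |z| > 1 for every root.
Set 1 + (-1.119) z + (0.377) z^2 = 0, i.e. a z^2 + b z + c = 0 with a = 0.377, b = -1.119, c = 1.
Discriminant D = b^2 - 4ac = (-1.119)^2 - 4*(0.377)*1 = 1.252161 - (1.508) = -0.255839.
D < 0, so the roots are the complex-conjugate pair z = (-b +/- i sqrt(-D)) / (2a) = 1.4841 +/- 0.6708i.
For a conjugate pair |z|^2 = z * conj(z) = (product of roots) = c/a = 1/(0.377) = 2.65252, so |z| = sqrt(2.65252) = 1.6287 for both roots.
Moduli of all roots: 1.6287, 1.6287.
All moduli strictly greater than 1? Yes.
Verdict: Stationary.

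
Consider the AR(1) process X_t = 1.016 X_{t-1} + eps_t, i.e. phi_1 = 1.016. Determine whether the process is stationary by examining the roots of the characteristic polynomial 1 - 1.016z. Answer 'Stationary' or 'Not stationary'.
\text{Not stationary}

The AR(p) characteristic polynomial is P(z) = 1 - 1.016z.
Stationarity requires all roots to lie outside the unit circle, i.e. |z| > 1 for every root.
This is linear in z: 1 + (-1.016) z = 0  =>  z = -1/(-1.016) = 0.984252,  |z| = 0.984252.
Moduli of all roots: 0.9843.
All moduli strictly greater than 1? No.
Verdict: Not stationary.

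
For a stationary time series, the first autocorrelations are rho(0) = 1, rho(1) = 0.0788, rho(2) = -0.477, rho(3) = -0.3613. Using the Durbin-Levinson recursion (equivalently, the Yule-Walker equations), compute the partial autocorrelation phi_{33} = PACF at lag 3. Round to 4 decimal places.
\phi_{33} = -0.3520

The PACF at lag k is phi_{kk}, the last component of the solution
to the Yule-Walker system G_k phi = r_k where
  (G_k)_{ij} = rho(|i - j|), (r_k)_i = rho(i), i,j = 1..k.
Equivalently, Durbin-Levinson gives phi_{kk} iteratively:
  phi_{11} = rho(1)
  phi_{kk} = [rho(k) - sum_{j=1..k-1} phi_{k-1,j} rho(k-j)]
            / [1 - sum_{j=1..k-1} phi_{k-1,j} rho(j)],
  phi_{k,j} = phi_{k-1,j} - phi_{kk} phi_{k-1,k-j},  j = 1..k-1.
Step k = 1:
  phi_11 = rho(1) = 0.0788.
Step k = 2:
  phi_22 = [rho(2) - phi_11 rho(1)] / [1 - phi_11 rho(1)] = [-0.477 - (0.0788)(0.0788)] / [1 - (0.0788)(0.0788)]
         = -0.48320944 / 0.99379056 = -0.486229.
  Update: phi_21 = phi_11 - phi_22 phi_11 = 0.0788 - (-0.486229)(0.0788) = 0.117115.
Step k = 3:
  phi_33 = [rho(3) - phi_21 rho(2) - phi_22 rho(1)] / [1 - phi_21 rho(1) - phi_22 rho(2)]
    numerator   = -0.3613 - (0.117115)(-0.477) - (-0.486229)(0.0788) = -0.26712141
    denominator = 1 - (0.117115)(0.0788) - (-0.486229)(-0.477) = 0.75884029
  phi_33 = -0.26712141 / 0.75884029 = -0.352.
Therefore phi_{33} = -0.3520.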